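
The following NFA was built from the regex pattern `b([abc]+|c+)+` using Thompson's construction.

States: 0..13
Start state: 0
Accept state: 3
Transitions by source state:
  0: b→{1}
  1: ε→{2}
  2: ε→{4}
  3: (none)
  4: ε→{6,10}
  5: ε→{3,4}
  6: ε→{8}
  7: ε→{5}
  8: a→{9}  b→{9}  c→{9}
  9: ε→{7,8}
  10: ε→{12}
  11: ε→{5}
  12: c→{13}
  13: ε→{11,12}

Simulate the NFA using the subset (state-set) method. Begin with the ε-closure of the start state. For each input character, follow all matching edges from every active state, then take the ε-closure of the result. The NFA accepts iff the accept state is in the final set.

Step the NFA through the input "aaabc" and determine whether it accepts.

Answer: REJECT

Derivation:
start: ε-closure({0}) = {0}
'a' @ 1: {}  — dead — no transitions
rest 'aabc' ignored (set empty)
end set {} — state 3 not in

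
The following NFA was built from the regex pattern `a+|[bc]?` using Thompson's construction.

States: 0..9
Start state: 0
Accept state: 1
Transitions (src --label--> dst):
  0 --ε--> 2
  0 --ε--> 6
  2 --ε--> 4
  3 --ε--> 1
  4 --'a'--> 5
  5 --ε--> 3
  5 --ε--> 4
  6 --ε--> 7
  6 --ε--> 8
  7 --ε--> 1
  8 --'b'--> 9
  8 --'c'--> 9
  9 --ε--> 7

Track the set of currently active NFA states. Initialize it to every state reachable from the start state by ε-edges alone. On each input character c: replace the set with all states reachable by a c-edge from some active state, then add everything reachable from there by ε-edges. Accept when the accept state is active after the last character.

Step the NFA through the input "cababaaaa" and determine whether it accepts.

Answer: REJECT

Trace:
S₀ = ε-closure({0}) = {0,1,2,4,6,7,8}
'c' @ 1: {1,7,9}  (accept∈set)
'a' @ 2: {}  — no active states
rest 'babaaaa' ignored (set empty)
final: {}; accept 1 not in set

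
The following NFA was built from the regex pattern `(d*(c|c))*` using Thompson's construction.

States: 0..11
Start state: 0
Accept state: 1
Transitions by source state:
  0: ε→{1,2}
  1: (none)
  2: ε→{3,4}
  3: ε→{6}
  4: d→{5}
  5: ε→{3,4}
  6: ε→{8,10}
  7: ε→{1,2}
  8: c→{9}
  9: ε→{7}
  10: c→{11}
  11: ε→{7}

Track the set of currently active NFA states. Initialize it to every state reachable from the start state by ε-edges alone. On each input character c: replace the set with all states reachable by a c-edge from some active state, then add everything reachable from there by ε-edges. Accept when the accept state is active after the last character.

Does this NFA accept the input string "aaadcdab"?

Answer: REJECT

Derivation:
initial (ε-close {0}): {0,1,2,3,4,6,8,10}
'a' @ 1: {}  — no active states
rest 'aadcdab' ignored (set empty)
final: {}; accept 1 not in set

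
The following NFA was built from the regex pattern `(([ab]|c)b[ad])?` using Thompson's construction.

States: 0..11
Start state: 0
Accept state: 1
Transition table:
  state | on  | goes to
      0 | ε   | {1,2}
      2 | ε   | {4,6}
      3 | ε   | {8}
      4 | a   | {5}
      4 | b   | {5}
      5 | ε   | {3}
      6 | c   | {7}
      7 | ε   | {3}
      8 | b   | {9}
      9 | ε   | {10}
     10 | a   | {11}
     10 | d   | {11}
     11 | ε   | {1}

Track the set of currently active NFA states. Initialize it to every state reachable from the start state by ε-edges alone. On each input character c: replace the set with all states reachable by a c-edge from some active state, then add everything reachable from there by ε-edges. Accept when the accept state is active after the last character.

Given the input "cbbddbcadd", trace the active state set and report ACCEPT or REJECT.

start: ε-closure({0}) = {0,1,2,4,6}
'c' @ 1: {3,7,8}
'b' @ 2: {9,10}
'b' @ 3: {}  — dead — no transitions
rest 'ddbcadd' ignored (set empty)
after full input: {}  (accept=1 not in)

Answer: REJECT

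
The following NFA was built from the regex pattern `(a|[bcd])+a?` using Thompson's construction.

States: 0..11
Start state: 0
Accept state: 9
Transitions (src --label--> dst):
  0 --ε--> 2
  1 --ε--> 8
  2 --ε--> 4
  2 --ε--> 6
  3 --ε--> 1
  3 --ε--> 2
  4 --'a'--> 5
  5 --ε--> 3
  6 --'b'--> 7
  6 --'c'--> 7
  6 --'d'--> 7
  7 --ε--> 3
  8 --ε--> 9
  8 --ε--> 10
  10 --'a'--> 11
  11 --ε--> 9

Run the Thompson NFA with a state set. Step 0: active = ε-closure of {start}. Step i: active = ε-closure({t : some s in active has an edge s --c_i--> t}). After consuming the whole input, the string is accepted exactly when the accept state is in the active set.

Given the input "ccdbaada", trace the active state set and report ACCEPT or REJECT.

Answer: ACCEPT

Steps:
initial (ε-close {0}): {0,2,4,6}
'c' @ 1: {1,2,3,4,6,7,8,9,10}  (accept∈set)
'c' @ 2: {1,2,3,4,6,7,8,9,10}  (accept∈set)
'd' @ 3: {1,2,3,4,6,7,8,9,10}  (accept∈set)
'b' @ 4: {1,2,3,4,6,7,8,9,10}  (accept∈set)
'a' @ 5: {1,2,3,4,5,6,8,9,10,11}  (accept∈set)
'a' @ 6: {1,2,3,4,5,6,8,9,10,11}  (accept∈set)
'd' @ 7: {1,2,3,4,6,7,8,9,10}  (accept∈set)
'a' @ 8: {1,2,3,4,5,6,8,9,10,11}  (accept∈set)
end set {1,2,3,4,5,6,8,9,10,11} — state 9 in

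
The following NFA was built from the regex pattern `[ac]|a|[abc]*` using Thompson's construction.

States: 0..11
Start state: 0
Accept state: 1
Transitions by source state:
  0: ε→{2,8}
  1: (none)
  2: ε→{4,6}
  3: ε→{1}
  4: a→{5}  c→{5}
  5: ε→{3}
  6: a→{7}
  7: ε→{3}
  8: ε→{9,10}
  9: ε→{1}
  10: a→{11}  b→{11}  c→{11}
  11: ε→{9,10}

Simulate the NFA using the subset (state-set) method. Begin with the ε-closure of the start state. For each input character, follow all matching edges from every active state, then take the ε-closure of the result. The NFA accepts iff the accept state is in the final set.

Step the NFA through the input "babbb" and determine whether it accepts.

Answer: ACCEPT

Steps:
initial (ε-close {0}): {0,1,2,4,6,8,9,10}
'b' @ 1: {1,9,10,11}  ✓accept
'a' @ 2: {1,9,10,11}  ✓accept
'b' @ 3: {1,9,10,11}  ✓accept
'b' @ 4: {1,9,10,11}  ✓accept
'b' @ 5: {1,9,10,11}  ✓accept
after full input: {1,9,10,11}  (accept=1 in)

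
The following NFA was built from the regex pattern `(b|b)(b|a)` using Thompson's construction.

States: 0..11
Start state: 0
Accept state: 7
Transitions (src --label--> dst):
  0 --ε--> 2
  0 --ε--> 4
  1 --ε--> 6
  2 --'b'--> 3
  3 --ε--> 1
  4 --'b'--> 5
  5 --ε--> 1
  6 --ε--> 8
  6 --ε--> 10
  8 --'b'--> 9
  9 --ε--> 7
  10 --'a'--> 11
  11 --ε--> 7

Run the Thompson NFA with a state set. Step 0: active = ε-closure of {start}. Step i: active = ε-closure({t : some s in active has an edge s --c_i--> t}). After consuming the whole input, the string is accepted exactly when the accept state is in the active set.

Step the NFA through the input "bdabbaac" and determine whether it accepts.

Answer: REJECT

Steps:
start: ε-closure({0}) = {0,2,4}
'b' @ 1: {1,3,5,6,8,10}
'd' @ 2: {}  — dead — no transitions
rest 'abbaac' ignored (set empty)
end set {} — state 7 not in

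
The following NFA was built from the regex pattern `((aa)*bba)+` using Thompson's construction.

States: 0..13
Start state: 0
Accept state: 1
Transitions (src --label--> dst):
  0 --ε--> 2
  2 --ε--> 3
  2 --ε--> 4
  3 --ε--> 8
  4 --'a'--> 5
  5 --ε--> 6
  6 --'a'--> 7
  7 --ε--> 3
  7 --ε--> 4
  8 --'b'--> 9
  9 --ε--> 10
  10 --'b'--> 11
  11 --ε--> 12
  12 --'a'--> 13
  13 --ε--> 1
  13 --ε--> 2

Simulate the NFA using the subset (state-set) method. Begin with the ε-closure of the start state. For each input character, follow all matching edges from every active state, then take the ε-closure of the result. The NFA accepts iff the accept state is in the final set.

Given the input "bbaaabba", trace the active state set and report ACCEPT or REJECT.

Answer: ACCEPT

Trace:
S₀ = ε-closure({0}) = {0,2,3,4,8}
'b' @ 1: {9,10}
'b' @ 2: {11,12}
'a' @ 3: {1,2,3,4,8,13}  [accepting]
'a' @ 4: {5,6}
'a' @ 5: {3,4,7,8}
'b' @ 6: {9,10}
'b' @ 7: {11,12}
'a' @ 8: {1,2,3,4,8,13}  [accepting]
end set {1,2,3,4,8,13} — state 1 in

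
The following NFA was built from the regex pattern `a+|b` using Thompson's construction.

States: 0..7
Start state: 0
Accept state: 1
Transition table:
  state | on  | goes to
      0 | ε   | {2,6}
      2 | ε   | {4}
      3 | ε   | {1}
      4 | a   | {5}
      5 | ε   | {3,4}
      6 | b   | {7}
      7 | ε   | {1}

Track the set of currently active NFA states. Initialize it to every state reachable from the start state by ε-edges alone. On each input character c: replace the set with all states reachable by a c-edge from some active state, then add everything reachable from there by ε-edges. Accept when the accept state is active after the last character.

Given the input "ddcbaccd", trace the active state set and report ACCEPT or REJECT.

initial (ε-close {0}): {0,2,4,6}
'd' @ 1: {}  — dead — no transitions
rest 'dcbaccd' ignored (set empty)
after full input: {}  (accept=1 not in)

Answer: REJECT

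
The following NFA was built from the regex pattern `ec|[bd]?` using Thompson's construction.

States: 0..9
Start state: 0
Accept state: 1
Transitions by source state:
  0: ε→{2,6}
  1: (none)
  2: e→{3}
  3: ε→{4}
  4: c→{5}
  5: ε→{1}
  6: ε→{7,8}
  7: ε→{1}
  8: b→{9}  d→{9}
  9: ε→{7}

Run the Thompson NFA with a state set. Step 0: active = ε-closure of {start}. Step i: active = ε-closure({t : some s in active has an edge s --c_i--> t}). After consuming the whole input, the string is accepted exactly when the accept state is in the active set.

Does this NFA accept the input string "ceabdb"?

Answer: REJECT

Steps:
start: ε-closure({0}) = {0,1,2,6,7,8}
'c' @ 1: {}  — state set empty
rest 'eabdb' ignored (set empty)
end set {} — state 1 not in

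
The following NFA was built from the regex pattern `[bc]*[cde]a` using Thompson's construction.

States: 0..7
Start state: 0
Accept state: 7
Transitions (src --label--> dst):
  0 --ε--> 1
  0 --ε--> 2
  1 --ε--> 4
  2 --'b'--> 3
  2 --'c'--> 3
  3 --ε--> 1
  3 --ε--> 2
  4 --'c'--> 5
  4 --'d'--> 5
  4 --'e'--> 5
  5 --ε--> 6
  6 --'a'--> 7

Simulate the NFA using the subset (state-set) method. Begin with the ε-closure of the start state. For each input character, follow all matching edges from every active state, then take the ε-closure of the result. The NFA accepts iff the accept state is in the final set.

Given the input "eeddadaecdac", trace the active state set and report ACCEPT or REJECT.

Answer: REJECT

Derivation:
start: ε-closure({0}) = {0,1,2,4}
'e' @ 1: {5,6}
'e' @ 2: {}  — no active states
rest 'ddadaecdac' ignored (set empty)
end set {} — state 7 not in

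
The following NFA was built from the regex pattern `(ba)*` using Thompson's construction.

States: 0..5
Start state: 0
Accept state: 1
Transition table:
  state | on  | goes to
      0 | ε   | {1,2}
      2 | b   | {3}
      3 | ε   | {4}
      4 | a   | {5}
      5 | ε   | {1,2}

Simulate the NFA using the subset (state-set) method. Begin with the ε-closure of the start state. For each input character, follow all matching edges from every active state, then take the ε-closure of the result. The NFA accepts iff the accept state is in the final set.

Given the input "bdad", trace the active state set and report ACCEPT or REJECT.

S₀ = ε-closure({0}) = {0,1,2}
'b' @ 1: {3,4}
'd' @ 2: {}  — dead — no transitions
rest 'ad' ignored (set empty)
end set {} — state 1 not in

Answer: REJECT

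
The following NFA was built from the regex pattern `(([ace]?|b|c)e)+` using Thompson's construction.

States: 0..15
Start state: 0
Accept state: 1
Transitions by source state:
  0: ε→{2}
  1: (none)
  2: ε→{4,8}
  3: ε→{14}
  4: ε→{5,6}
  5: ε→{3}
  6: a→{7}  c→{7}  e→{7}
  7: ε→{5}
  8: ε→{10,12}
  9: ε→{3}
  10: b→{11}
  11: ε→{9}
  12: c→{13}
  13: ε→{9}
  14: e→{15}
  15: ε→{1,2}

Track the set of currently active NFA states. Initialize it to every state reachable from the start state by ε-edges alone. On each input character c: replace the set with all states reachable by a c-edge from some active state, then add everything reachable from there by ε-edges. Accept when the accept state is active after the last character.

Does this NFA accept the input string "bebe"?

start: ε-closure({0}) = {0,2,3,4,5,6,8,10,12,14}
'b' @ 1: {3,9,11,14}
'e' @ 2: {1,2,3,4,5,6,8,10,12,14,15}  (accept∈set)
'b' @ 3: {3,9,11,14}
'e' @ 4: {1,2,3,4,5,6,8,10,12,14,15}  (accept∈set)
after full input: {1,2,3,4,5,6,8,10,12,14,15}  (accept=1 in)

Answer: ACCEPT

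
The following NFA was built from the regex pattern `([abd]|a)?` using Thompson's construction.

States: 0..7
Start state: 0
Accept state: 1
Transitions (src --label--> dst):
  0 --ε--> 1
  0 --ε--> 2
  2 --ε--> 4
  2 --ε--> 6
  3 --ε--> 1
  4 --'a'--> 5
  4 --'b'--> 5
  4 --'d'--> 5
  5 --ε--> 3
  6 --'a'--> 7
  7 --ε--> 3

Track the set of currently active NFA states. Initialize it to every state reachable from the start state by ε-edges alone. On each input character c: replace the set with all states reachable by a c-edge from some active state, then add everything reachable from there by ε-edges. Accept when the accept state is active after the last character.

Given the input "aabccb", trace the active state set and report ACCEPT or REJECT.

S₀ = ε-closure({0}) = {0,1,2,4,6}
'a' @ 1: {1,3,5,7}  [accepting]
'a' @ 2: {}  — dead — no transitions
rest 'bccb' ignored (set empty)
final: {}; accept 1 not in set

Answer: REJECT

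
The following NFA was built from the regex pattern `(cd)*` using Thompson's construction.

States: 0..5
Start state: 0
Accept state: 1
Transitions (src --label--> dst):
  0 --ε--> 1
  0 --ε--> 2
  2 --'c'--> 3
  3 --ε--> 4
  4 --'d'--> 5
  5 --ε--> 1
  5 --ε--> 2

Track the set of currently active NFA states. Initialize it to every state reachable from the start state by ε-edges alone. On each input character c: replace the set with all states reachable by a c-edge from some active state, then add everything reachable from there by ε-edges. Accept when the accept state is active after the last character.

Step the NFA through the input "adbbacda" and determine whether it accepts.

Answer: REJECT

Trace:
S₀ = ε-closure({0}) = {0,1,2}
'a' @ 1: {}  — no active states
rest 'dbbacda' ignored (set empty)
after full input: {}  (accept=1 not in)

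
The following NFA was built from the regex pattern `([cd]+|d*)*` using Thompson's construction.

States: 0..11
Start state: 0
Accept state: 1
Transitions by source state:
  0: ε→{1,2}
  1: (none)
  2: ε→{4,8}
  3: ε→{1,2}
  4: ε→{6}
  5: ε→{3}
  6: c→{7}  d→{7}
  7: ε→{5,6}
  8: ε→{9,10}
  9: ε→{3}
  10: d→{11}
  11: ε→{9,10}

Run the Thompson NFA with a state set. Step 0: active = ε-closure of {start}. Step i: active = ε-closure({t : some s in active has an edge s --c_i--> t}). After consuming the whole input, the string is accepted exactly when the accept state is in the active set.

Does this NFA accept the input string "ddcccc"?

Answer: ACCEPT

Derivation:
S₀ = ε-closure({0}) = {0,1,2,3,4,6,8,9,10}
'd' @ 1: {1,2,3,4,5,6,7,8,9,10,11}  ✓accept
'd' @ 2: {1,2,3,4,5,6,7,8,9,10,11}  ✓accept
'c' @ 3: {1,2,3,4,5,6,7,8,9,10}  ✓accept
'c' @ 4: {1,2,3,4,5,6,7,8,9,10}  ✓accept
'c' @ 5: {1,2,3,4,5,6,7,8,9,10}  ✓accept
'c' @ 6: {1,2,3,4,5,6,7,8,9,10}  ✓accept
after full input: {1,2,3,4,5,6,7,8,9,10}  (accept=1 in)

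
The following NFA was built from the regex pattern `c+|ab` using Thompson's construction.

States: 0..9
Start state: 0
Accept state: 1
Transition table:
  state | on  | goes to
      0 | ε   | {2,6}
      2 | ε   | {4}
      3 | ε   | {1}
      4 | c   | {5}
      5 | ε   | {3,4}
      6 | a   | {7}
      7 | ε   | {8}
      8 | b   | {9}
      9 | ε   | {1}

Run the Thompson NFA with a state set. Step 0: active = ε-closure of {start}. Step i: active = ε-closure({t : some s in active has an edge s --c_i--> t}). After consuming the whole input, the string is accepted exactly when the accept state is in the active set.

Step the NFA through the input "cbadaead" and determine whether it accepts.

Answer: REJECT

Trace:
initial (ε-close {0}): {0,2,4,6}
'c' @ 1: {1,3,4,5}  [accepting]
'b' @ 2: {}  — state set empty
rest 'adaead' ignored (set empty)
end set {} — state 1 not in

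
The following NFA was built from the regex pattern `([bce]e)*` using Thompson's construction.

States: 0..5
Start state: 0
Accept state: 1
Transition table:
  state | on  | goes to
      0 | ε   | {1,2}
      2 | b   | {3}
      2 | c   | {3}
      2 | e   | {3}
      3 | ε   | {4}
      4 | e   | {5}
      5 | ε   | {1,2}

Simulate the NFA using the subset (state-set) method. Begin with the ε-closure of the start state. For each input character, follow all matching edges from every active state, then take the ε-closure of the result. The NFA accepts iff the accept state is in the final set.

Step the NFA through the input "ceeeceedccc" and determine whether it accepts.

Answer: REJECT

Trace:
start: ε-closure({0}) = {0,1,2}
'c' @ 1: {3,4}
'e' @ 2: {1,2,5}  (accept∈set)
'e' @ 3: {3,4}
'e' @ 4: {1,2,5}  (accept∈set)
'c' @ 5: {3,4}
'e' @ 6: {1,2,5}  (accept∈set)
'e' @ 7: {3,4}
'd' @ 8: {}  — no active states
rest 'ccc' ignored (set empty)
end set {} — state 1 not in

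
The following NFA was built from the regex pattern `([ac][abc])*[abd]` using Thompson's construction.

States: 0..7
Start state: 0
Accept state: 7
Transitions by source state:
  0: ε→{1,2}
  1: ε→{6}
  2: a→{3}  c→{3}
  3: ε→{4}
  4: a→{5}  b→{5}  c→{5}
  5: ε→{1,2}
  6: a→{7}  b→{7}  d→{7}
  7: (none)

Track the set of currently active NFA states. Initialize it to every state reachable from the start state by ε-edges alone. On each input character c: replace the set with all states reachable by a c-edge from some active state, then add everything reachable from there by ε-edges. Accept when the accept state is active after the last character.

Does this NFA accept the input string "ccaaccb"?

S₀ = ε-closure({0}) = {0,1,2,6}
'c' @ 1: {3,4}
'c' @ 2: {1,2,5,6}
'a' @ 3: {3,4,7}  (accept∈set)
'a' @ 4: {1,2,5,6}
'c' @ 5: {3,4}
'c' @ 6: {1,2,5,6}
'b' @ 7: {7}  (accept∈set)
after full input: {7}  (accept=7 in)

Answer: ACCEPT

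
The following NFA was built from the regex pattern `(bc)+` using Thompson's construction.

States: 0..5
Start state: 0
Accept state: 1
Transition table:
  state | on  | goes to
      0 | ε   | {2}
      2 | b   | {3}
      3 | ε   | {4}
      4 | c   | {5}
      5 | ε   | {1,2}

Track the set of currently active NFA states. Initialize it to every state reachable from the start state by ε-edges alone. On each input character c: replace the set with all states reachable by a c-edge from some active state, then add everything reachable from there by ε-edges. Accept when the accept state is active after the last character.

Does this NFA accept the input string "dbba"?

Answer: REJECT

Trace:
start: ε-closure({0}) = {0,2}
'd' @ 1: {}  — no active states
rest 'bba' ignored (set empty)
after full input: {}  (accept=1 not in)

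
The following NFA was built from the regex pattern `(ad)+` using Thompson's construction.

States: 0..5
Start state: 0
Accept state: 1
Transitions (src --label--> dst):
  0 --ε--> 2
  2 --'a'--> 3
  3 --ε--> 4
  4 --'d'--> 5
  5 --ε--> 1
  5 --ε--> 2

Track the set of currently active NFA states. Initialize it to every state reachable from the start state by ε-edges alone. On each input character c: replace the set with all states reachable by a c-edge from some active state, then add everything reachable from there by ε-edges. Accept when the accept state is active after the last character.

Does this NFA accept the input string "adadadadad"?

start: ε-closure({0}) = {0,2}
'a' @ 1: {3,4}
'd' @ 2: {1,2,5}  (accept∈set)
'a' @ 3: {3,4}
'd' @ 4: {1,2,5}  (accept∈set)
'a' @ 5: {3,4}
'd' @ 6: {1,2,5}  (accept∈set)
'a' @ 7: {3,4}
'd' @ 8: {1,2,5}  (accept∈set)
'a' @ 9: {3,4}
'd' @ 10: {1,2,5}  (accept∈set)
end set {1,2,5} — state 1 in

Answer: ACCEPT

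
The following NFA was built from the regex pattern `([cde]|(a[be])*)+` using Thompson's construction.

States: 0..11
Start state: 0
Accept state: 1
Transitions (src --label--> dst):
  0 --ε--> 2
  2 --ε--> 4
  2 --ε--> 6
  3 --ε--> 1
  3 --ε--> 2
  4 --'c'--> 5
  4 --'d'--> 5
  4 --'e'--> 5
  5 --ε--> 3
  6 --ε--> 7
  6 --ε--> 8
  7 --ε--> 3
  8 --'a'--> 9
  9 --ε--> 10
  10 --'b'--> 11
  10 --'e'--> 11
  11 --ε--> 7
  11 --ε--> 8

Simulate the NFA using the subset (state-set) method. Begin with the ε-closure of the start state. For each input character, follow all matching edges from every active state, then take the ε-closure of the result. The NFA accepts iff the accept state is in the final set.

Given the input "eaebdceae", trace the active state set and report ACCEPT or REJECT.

Answer: REJECT

Trace:
start: ε-closure({0}) = {0,1,2,3,4,6,7,8}
'e' @ 1: {1,2,3,4,5,6,7,8}  ✓accept
'a' @ 2: {9,10}
'e' @ 3: {1,2,3,4,6,7,8,11}  ✓accept
'b' @ 4: {}  — state set empty
rest 'dceae' ignored (set empty)
end set {} — state 1 not in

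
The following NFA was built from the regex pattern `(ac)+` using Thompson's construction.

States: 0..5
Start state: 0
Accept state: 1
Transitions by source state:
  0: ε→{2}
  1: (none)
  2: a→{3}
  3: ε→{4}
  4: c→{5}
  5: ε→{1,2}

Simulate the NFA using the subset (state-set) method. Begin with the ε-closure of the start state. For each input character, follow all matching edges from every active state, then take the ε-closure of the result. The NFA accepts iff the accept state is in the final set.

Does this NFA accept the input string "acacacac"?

start: ε-closure({0}) = {0,2}
'a' @ 1: {3,4}
'c' @ 2: {1,2,5}  [accepting]
'a' @ 3: {3,4}
'c' @ 4: {1,2,5}  [accepting]
'a' @ 5: {3,4}
'c' @ 6: {1,2,5}  [accepting]
'a' @ 7: {3,4}
'c' @ 8: {1,2,5}  [accepting]
final: {1,2,5}; accept 1 in set

Answer: ACCEPT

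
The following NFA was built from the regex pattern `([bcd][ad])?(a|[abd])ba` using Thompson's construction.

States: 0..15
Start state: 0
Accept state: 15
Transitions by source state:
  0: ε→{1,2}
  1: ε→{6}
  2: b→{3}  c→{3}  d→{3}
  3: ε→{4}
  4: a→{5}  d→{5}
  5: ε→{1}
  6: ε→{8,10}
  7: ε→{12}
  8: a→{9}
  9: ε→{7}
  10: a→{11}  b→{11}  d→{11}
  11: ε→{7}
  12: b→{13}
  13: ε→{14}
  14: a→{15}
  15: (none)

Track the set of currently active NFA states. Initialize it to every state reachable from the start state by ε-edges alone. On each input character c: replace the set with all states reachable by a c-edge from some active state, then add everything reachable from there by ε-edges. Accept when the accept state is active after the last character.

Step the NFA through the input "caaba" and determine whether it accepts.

Answer: ACCEPT

Derivation:
start: ε-closure({0}) = {0,1,2,6,8,10}
'c' @ 1: {3,4}
'a' @ 2: {1,5,6,8,10}
'a' @ 3: {7,9,11,12}
'b' @ 4: {13,14}
'a' @ 5: {15}  [accepting]
end set {15} — state 15 in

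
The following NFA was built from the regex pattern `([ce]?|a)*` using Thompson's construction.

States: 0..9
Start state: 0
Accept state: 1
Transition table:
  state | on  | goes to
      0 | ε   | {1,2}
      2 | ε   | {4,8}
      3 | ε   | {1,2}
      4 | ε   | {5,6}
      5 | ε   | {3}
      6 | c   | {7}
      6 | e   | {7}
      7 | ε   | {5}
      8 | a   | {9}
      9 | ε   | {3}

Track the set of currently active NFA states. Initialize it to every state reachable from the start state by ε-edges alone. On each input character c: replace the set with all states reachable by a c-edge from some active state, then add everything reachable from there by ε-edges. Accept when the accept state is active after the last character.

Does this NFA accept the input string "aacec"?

initial (ε-close {0}): {0,1,2,3,4,5,6,8}
'a' @ 1: {1,2,3,4,5,6,8,9}  ✓accept
'a' @ 2: {1,2,3,4,5,6,8,9}  ✓accept
'c' @ 3: {1,2,3,4,5,6,7,8}  ✓accept
'e' @ 4: {1,2,3,4,5,6,7,8}  ✓accept
'c' @ 5: {1,2,3,4,5,6,7,8}  ✓accept
end set {1,2,3,4,5,6,7,8} — state 1 in

Answer: ACCEPT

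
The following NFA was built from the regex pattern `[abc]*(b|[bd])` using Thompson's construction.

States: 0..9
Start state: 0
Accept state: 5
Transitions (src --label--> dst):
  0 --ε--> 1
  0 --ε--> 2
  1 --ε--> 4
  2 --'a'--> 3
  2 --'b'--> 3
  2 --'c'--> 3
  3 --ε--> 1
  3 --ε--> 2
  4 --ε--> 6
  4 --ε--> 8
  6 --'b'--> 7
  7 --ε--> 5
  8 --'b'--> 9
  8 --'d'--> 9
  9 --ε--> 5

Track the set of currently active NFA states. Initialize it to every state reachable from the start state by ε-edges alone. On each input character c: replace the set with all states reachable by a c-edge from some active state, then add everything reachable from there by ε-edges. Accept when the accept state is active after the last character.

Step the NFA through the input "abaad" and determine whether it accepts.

start: ε-closure({0}) = {0,1,2,4,6,8}
'a' @ 1: {1,2,3,4,6,8}
'b' @ 2: {1,2,3,4,5,6,7,8,9}  ✓accept
'a' @ 3: {1,2,3,4,6,8}
'a' @ 4: {1,2,3,4,6,8}
'd' @ 5: {5,9}  ✓accept
end set {5,9} — state 5 in

Answer: ACCEPT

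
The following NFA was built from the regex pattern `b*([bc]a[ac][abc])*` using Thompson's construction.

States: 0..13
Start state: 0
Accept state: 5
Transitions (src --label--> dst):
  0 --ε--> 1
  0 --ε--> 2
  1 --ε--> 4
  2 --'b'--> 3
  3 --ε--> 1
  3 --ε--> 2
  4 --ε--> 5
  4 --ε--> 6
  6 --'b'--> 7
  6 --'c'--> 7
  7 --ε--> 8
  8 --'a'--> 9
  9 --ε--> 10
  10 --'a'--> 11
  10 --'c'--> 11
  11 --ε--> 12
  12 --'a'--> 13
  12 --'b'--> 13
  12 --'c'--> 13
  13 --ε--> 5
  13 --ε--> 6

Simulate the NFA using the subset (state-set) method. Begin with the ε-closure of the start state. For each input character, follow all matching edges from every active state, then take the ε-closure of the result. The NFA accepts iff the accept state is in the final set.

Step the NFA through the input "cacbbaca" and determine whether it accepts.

start: ε-closure({0}) = {0,1,2,4,5,6}
'c' @ 1: {7,8}
'a' @ 2: {9,10}
'c' @ 3: {11,12}
'b' @ 4: {5,6,13}  ✓accept
'b' @ 5: {7,8}
'a' @ 6: {9,10}
'c' @ 7: {11,12}
'a' @ 8: {5,6,13}  ✓accept
after full input: {5,6,13}  (accept=5 in)

Answer: ACCEPT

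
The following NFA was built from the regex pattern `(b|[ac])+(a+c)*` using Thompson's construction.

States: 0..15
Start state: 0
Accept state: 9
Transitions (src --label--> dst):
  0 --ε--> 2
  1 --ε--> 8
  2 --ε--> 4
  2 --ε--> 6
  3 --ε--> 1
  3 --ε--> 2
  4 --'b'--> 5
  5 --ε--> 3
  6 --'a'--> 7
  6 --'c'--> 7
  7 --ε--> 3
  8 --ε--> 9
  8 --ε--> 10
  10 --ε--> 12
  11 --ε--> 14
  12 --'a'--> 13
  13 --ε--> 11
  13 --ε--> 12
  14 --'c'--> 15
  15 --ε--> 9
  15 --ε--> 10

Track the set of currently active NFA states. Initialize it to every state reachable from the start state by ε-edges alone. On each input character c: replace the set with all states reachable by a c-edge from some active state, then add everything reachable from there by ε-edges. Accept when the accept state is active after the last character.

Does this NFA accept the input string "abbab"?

Answer: ACCEPT

Steps:
initial (ε-close {0}): {0,2,4,6}
'a' @ 1: {1,2,3,4,6,7,8,9,10,12}  [accepting]
'b' @ 2: {1,2,3,4,5,6,8,9,10,12}  [accepting]
'b' @ 3: {1,2,3,4,5,6,8,9,10,12}  [accepting]
'a' @ 4: {1,2,3,4,6,7,8,9,10,11,12,13,14}  [accepting]
'b' @ 5: {1,2,3,4,5,6,8,9,10,12}  [accepting]
after full input: {1,2,3,4,5,6,8,9,10,12}  (accept=9 in)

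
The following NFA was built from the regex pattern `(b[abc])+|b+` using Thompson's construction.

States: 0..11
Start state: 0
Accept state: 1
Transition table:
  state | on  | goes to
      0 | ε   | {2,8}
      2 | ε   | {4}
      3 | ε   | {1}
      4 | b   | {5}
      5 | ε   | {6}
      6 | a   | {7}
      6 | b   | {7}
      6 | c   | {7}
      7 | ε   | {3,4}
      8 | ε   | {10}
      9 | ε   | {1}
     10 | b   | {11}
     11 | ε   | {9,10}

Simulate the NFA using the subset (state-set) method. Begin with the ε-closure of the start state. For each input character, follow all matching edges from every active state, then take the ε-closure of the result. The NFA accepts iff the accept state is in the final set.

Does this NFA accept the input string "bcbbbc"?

Answer: ACCEPT

Derivation:
start: ε-closure({0}) = {0,2,4,8,10}
'b' @ 1: {1,5,6,9,10,11}  [accepting]
'c' @ 2: {1,3,4,7}  [accepting]
'b' @ 3: {5,6}
'b' @ 4: {1,3,4,7}  [accepting]
'b' @ 5: {5,6}
'c' @ 6: {1,3,4,7}  [accepting]
after full input: {1,3,4,7}  (accept=1 in)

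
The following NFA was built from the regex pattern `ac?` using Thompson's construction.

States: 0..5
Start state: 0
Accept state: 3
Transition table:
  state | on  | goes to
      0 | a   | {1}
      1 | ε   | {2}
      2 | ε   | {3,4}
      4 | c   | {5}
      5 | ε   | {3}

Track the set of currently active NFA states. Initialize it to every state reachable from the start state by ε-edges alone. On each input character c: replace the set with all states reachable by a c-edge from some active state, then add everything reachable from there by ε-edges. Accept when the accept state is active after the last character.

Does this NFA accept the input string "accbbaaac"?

S₀ = ε-closure({0}) = {0}
'a' @ 1: {1,2,3,4}  (accept∈set)
'c' @ 2: {3,5}  (accept∈set)
'c' @ 3: {}  — no active states
rest 'bbaaac' ignored (set empty)
end set {} — state 3 not in

Answer: REJECT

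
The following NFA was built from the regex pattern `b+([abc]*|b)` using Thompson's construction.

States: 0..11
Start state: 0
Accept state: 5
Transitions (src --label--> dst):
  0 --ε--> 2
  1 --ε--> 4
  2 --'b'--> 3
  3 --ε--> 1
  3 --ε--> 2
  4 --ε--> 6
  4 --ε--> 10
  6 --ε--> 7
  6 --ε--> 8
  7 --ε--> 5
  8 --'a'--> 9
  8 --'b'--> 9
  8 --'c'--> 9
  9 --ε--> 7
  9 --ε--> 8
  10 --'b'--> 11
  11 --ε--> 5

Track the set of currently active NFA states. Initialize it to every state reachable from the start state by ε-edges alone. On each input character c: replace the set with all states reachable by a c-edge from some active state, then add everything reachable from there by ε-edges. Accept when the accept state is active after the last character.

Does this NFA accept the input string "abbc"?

start: ε-closure({0}) = {0,2}
'a' @ 1: {}  — no active states
rest 'bbc' ignored (set empty)
end set {} — state 5 not in

Answer: REJECT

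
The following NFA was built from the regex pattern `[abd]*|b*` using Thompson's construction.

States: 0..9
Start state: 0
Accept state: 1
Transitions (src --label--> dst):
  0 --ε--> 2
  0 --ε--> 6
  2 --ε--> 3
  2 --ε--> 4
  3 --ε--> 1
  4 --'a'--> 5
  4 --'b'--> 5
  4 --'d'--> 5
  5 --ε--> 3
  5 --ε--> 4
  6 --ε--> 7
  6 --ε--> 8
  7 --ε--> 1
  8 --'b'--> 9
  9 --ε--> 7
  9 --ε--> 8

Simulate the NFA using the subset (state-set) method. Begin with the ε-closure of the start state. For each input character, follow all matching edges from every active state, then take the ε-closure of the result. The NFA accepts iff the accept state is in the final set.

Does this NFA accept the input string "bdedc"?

start: ε-closure({0}) = {0,1,2,3,4,6,7,8}
'b' @ 1: {1,3,4,5,7,8,9}  (accept∈set)
'd' @ 2: {1,3,4,5}  (accept∈set)
'e' @ 3: {}  — state set empty
rest 'dc' ignored (set empty)
after full input: {}  (accept=1 not in)

Answer: REJECT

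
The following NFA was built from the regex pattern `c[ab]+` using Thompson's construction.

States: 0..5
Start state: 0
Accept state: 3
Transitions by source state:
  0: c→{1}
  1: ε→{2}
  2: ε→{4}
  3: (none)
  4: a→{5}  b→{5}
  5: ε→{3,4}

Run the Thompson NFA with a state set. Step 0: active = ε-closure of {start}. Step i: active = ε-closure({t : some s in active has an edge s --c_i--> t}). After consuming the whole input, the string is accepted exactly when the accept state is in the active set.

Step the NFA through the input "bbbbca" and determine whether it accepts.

Answer: REJECT

Derivation:
initial (ε-close {0}): {0}
'b' @ 1: {}  — state set empty
rest 'bbbca' ignored (set empty)
after full input: {}  (accept=3 not in)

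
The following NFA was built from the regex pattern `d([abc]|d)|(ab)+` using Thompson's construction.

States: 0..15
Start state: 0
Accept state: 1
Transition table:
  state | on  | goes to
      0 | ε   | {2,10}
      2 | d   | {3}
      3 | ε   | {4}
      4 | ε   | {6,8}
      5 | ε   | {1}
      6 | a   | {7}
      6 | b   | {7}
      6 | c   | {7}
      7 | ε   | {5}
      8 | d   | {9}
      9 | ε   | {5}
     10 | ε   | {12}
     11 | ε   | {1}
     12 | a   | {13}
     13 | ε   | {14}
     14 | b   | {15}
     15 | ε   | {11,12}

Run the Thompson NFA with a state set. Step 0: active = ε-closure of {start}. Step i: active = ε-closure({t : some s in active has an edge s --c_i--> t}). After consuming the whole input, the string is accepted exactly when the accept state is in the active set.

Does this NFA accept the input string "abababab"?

Answer: ACCEPT

Trace:
S₀ = ε-closure({0}) = {0,2,10,12}
'a' @ 1: {13,14}
'b' @ 2: {1,11,12,15}  ✓accept
'a' @ 3: {13,14}
'b' @ 4: {1,11,12,15}  ✓accept
'a' @ 5: {13,14}
'b' @ 6: {1,11,12,15}  ✓accept
'a' @ 7: {13,14}
'b' @ 8: {1,11,12,15}  ✓accept
end set {1,11,12,15} — state 1 in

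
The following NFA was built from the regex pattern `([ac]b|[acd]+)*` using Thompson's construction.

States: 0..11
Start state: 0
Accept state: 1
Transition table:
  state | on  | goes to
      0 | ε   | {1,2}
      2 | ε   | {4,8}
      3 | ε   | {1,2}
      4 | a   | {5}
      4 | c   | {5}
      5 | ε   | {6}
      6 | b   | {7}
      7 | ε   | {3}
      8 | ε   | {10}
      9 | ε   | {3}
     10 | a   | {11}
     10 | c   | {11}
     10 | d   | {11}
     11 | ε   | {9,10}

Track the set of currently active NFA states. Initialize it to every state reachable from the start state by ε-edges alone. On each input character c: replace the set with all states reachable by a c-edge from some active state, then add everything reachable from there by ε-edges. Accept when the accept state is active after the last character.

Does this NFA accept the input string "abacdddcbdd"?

Answer: ACCEPT

Steps:
initial (ε-close {0}): {0,1,2,4,8,10}
'a' @ 1: {1,2,3,4,5,6,8,9,10,11}  ✓accept
'b' @ 2: {1,2,3,4,7,8,10}  ✓accept
'a' @ 3: {1,2,3,4,5,6,8,9,10,11}  ✓accept
'c' @ 4: {1,2,3,4,5,6,8,9,10,11}  ✓accept
'd' @ 5: {1,2,3,4,8,9,10,11}  ✓accept
'd' @ 6: {1,2,3,4,8,9,10,11}  ✓accept
'd' @ 7: {1,2,3,4,8,9,10,11}  ✓accept
'c' @ 8: {1,2,3,4,5,6,8,9,10,11}  ✓accept
'b' @ 9: {1,2,3,4,7,8,10}  ✓accept
'd' @ 10: {1,2,3,4,8,9,10,11}  ✓accept
'd' @ 11: {1,2,3,4,8,9,10,11}  ✓accept
final: {1,2,3,4,8,9,10,11}; accept 1 in set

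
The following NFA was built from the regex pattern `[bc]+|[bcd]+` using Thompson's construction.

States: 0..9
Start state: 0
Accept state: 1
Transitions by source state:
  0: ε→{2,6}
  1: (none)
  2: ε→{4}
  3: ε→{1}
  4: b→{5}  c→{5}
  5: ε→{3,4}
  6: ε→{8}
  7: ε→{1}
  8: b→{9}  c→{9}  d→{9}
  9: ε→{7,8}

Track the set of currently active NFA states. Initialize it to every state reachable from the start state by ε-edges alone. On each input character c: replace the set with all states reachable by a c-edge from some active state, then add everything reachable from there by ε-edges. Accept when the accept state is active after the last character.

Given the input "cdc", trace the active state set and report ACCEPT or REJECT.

Answer: ACCEPT

Trace:
S₀ = ε-closure({0}) = {0,2,4,6,8}
'c' @ 1: {1,3,4,5,7,8,9}  [accepting]
'd' @ 2: {1,7,8,9}  [accepting]
'c' @ 3: {1,7,8,9}  [accepting]
final: {1,7,8,9}; accept 1 in set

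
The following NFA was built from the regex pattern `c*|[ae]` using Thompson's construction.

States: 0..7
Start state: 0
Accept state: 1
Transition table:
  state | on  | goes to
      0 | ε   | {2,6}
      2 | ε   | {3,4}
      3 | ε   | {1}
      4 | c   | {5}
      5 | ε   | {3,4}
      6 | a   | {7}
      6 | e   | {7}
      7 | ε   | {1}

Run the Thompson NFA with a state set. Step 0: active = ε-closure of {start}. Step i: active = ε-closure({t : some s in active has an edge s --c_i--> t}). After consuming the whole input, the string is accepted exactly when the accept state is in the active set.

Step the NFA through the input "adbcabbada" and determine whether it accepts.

S₀ = ε-closure({0}) = {0,1,2,3,4,6}
'a' @ 1: {1,7}  (accept∈set)
'd' @ 2: {}  — dead — no transitions
rest 'bcabbada' ignored (set empty)
final: {}; accept 1 not in set

Answer: REJECT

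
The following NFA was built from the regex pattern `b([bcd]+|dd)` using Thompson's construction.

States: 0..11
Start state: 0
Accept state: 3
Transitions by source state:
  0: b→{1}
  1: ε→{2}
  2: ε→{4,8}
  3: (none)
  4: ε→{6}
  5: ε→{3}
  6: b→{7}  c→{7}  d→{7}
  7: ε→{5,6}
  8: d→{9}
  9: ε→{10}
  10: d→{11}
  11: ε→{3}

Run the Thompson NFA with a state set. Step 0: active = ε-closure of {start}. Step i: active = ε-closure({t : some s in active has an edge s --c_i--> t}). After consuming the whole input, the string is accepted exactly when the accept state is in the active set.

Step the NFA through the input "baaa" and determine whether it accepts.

initial (ε-close {0}): {0}
'b' @ 1: {1,2,4,6,8}
'a' @ 2: {}  — dead — no transitions
rest 'aa' ignored (set empty)
end set {} — state 3 not in

Answer: REJECT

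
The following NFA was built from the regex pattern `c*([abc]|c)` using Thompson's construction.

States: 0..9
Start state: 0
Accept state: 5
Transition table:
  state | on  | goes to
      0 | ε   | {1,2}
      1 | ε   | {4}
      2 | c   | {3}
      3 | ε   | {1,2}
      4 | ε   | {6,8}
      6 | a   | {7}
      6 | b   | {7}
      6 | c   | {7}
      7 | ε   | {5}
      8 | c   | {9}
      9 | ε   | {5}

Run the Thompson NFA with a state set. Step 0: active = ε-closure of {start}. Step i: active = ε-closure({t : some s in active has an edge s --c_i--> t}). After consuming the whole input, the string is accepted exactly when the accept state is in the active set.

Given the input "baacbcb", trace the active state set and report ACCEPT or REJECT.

S₀ = ε-closure({0}) = {0,1,2,4,6,8}
'b' @ 1: {5,7}  [accepting]
'a' @ 2: {}  — dead — no transitions
rest 'acbcb' ignored (set empty)
final: {}; accept 5 not in set

Answer: REJECT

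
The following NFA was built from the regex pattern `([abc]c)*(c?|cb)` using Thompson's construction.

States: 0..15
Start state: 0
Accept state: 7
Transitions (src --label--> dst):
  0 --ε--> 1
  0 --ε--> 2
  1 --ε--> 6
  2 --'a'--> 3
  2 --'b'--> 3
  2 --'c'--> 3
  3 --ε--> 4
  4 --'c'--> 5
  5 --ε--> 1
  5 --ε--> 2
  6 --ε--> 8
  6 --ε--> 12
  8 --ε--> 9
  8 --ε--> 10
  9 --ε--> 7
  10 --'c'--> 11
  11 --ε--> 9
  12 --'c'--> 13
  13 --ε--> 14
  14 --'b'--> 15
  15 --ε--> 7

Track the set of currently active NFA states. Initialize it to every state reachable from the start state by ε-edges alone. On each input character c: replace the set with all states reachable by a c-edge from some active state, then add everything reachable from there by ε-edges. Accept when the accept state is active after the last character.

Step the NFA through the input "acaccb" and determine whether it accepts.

initial (ε-close {0}): {0,1,2,6,7,8,9,10,12}
'a' @ 1: {3,4}
'c' @ 2: {1,2,5,6,7,8,9,10,12}  [accepting]
'a' @ 3: {3,4}
'c' @ 4: {1,2,5,6,7,8,9,10,12}  [accepting]
'c' @ 5: {3,4,7,9,11,13,14}  [accepting]
'b' @ 6: {7,15}  [accepting]
final: {7,15}; accept 7 in set

Answer: ACCEPT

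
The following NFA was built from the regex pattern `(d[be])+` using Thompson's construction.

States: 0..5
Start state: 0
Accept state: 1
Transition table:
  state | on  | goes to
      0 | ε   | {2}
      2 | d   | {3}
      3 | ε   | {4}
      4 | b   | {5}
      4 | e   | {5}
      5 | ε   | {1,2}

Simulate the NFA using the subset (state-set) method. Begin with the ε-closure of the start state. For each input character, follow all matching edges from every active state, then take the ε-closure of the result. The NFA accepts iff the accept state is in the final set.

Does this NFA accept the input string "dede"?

Answer: ACCEPT

Derivation:
start: ε-closure({0}) = {0,2}
'd' @ 1: {3,4}
'e' @ 2: {1,2,5}  (accept∈set)
'd' @ 3: {3,4}
'e' @ 4: {1,2,5}  (accept∈set)
final: {1,2,5}; accept 1 in set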